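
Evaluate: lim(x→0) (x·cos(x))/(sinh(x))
This is a 0/0 indeterminate form.

Apply L'Hôpital's rule: differentiate numerator and denominator separately.
  f(x) = x·cos(x)   ⇒   f'(x) = -x·sin(x) + cos(x)
  g(x) = sinh(x)   ⇒   g'(x) = cosh(x)
  lim(x→0) f'(x)/g'(x) = lim(x→0) (-x·sin(x) + cos(x))/(cosh(x))
  = 1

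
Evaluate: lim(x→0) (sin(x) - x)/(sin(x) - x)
This is a 0/0 indeterminate form.

Apply L'Hôpital's rule: differentiate numerator and denominator separately.
  f(x) = -x + sin(x)   ⇒   f'(x) = cos(x) - 1
  g(x) = -x + sin(x)   ⇒   g'(x) = cos(x) - 1
  lim(x→0) f'(x)/g'(x) = lim(x→0) (cos(x) - 1)/(cos(x) - 1)
  = 1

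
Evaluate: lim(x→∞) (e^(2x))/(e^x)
This is an ∞/∞ indeterminate form.

Apply L'Hôpital's rule: differentiate numerator and denominator separately.
  f(x) = e^(2·x)   ⇒   f'(x) = 2·e^(2·x)
  g(x) = e^(x)   ⇒   g'(x) = e^(x)
  lim(x→∞) f'(x)/g'(x) = lim(x→∞) (2·e^(2·x))/(e^(x))
  = ∞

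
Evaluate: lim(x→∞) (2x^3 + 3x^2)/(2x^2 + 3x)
This is an ∞/∞ indeterminate form.

Apply L'Hôpital's rule: differentiate numerator and denominator separately.
  f(x) = 2·x^3 + 3·x^2   ⇒   f'(x) = 6·x^2 + 6·x
  g(x) = 2·x^2 + 3·x   ⇒   g'(x) = 4·x + 3
  lim(x→∞) f'(x)/g'(x) = lim(x→∞) (6·x^2 + 6·x)/(4·x + 3)
  = ∞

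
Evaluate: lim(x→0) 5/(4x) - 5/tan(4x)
This is an ∞-∞ indeterminate form.

Combine fractions or rationalize to convert ∞-∞ to 0/0 form:
  lim(x→0) 5/(4x) - 5/tan(4x) = 0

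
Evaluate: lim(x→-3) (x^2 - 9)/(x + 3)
This is a standard limit.

Factor or rationalize the expression:
  lim(x→-3) (x^2 - 9)/(x + 3) = -6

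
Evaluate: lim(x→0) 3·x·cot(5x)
This is a 0·∞ indeterminate form.

Rewrite 0·∞ as a quotient (0/0 or ∞/∞ form), then apply L'Hôpital's rule:
  lim(x→0) 3·x·cot(5x) = 3/5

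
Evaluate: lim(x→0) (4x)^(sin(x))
This is an exponential indeterminate form.

For exponential indeterminate forms, take the natural log:
  Let L = lim(x→0) (4x)^(sin(x))
  Then ln(L) = lim(x→0) [exponent × ln(base)]
  Evaluate using L'Hôpital or standard limits, then exponentiate.
  L = 1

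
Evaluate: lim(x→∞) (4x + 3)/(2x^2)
This is an ∞/∞ indeterminate form.

Apply L'Hôpital's rule: differentiate numerator and denominator separately.
  f(x) = 4·x + 3   ⇒   f'(x) = 4
  g(x) = 2·x^2   ⇒   g'(x) = 4·x
  lim(x→∞) f'(x)/g'(x) = lim(x→∞) (4)/(4·x)
  = 0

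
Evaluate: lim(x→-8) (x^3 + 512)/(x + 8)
This is a standard limit.

Factor or rationalize the expression:
  lim(x→-8) (x^3 + 512)/(x + 8) = 192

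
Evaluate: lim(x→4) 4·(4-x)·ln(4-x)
This is a 0·∞ indeterminate form.

Rewrite 0·∞ as a quotient (0/0 or ∞/∞ form), then apply L'Hôpital's rule:
  lim(x→4) 4·(4-x)·ln(4-x) = 0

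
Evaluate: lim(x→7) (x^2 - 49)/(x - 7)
This is a standard limit.

Factor or rationalize the expression:
  lim(x→7) (x^2 - 49)/(x - 7) = 14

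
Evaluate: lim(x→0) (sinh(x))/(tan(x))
This is a 0/0 indeterminate form.

Apply L'Hôpital's rule: differentiate numerator and denominator separately.
  f(x) = sinh(x)   ⇒   f'(x) = cosh(x)
  g(x) = tan(x)   ⇒   g'(x) = tan(x)^2 + 1
  lim(x→0) f'(x)/g'(x) = lim(x→0) (cosh(x))/(tan(x)^2 + 1)
  = 1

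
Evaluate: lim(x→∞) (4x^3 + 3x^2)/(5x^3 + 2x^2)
This is an ∞/∞ indeterminate form.

Apply L'Hôpital's rule: differentiate numerator and denominator separately.
  f(x) = 4·x^3 + 3·x^2   ⇒   f'(x) = 12·x^2 + 6·x
  g(x) = 5·x^3 + 2·x^2   ⇒   g'(x) = 15·x^2 + 4·x
  lim(x→∞) f'(x)/g'(x) = lim(x→∞) (12·x^2 + 6·x)/(15·x^2 + 4·x)
  = 4/5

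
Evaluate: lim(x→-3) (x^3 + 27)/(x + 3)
This is a standard limit.

Factor or rationalize the expression:
  lim(x→-3) (x^3 + 27)/(x + 3) = 27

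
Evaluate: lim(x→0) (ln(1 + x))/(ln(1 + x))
This is a 0/0 indeterminate form.

Apply L'Hôpital's rule: differentiate numerator and denominator separately.
  f(x) = ln(x + 1)   ⇒   f'(x) = 1/(x + 1)
  g(x) = ln(x + 1)   ⇒   g'(x) = 1/(x + 1)
  lim(x→0) f'(x)/g'(x) = lim(x→0) (1/(x + 1))/(1/(x + 1))
  = 1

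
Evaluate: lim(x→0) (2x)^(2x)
This is an exponential indeterminate form.

For exponential indeterminate forms, take the natural log:
  Let L = lim(x→0) (2x)^(2x)
  Then ln(L) = lim(x→0) [exponent × ln(base)]
  Evaluate using L'Hôpital or standard limits, then exponentiate.
  L = 1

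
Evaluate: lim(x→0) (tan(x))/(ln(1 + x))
This is a 0/0 indeterminate form.

Apply L'Hôpital's rule: differentiate numerator and denominator separately.
  f(x) = tan(x)   ⇒   f'(x) = tan(x)^2 + 1
  g(x) = ln(x + 1)   ⇒   g'(x) = 1/(x + 1)
  lim(x→0) f'(x)/g'(x) = lim(x→0) (tan(x)^2 + 1)/(1/(x + 1))
  = 1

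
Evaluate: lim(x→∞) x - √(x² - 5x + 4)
This is an ∞-∞ indeterminate form.

Combine fractions or rationalize to convert ∞-∞ to 0/0 form:
  lim(x→∞) x - √(x² - 5x + 4) = 5/2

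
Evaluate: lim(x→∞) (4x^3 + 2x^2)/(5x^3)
This is an ∞/∞ indeterminate form.

Apply L'Hôpital's rule: differentiate numerator and denominator separately.
  f(x) = 4·x^3 + 2·x^2   ⇒   f'(x) = 12·x^2 + 4·x
  g(x) = 5·x^3   ⇒   g'(x) = 15·x^2
  lim(x→∞) f'(x)/g'(x) = lim(x→∞) (12·x^2 + 4·x)/(15·x^2)
  = 4/5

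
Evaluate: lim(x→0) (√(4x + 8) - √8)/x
This is a standard limit.

Factor or rationalize the expression:
  lim(x→0) (√(4x + 8) - √8)/x = sqrt(2)/2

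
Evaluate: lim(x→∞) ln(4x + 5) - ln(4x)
This is an ∞-∞ indeterminate form.

Combine fractions or rationalize to convert ∞-∞ to 0/0 form:
  lim(x→∞) ln(4x + 5) - ln(4x) = 0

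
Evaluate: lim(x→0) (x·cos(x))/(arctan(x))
This is a 0/0 indeterminate form.

Apply L'Hôpital's rule: differentiate numerator and denominator separately.
  f(x) = x·cos(x)   ⇒   f'(x) = -x·sin(x) + cos(x)
  g(x) = atan(x)   ⇒   g'(x) = 1/(x^2 + 1)
  lim(x→0) f'(x)/g'(x) = lim(x→0) (-x·sin(x) + cos(x))/(1/(x^2 + 1))
  = 1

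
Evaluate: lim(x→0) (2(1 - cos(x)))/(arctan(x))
This is a 0/0 indeterminate form.

Apply L'Hôpital's rule: differentiate numerator and denominator separately.
  f(x) = 2 - 2·cos(x)   ⇒   f'(x) = 2·sin(x)
  g(x) = atan(x)   ⇒   g'(x) = 1/(x^2 + 1)
  lim(x→0) f'(x)/g'(x) = lim(x→0) (2·sin(x))/(1/(x^2 + 1))
  = 0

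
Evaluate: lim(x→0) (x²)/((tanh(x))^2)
This is a 0/0 indeterminate form.

Apply L'Hôpital's rule: differentiate numerator and denominator separately.
  f(x) = x^2   ⇒   f'(x) = 2·x
  g(x) = tanh(x)^2   ⇒   g'(x) = (2 - 2·tanh(x)^2)·tanh(x)
  lim(x→0) f'(x)/g'(x) = lim(x→0) (2·x)/((2 - 2·tanh(x)^2)·tanh(x))
  = 1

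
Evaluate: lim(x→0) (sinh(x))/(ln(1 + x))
This is a 0/0 indeterminate form.

Apply L'Hôpital's rule: differentiate numerator and denominator separately.
  f(x) = sinh(x)   ⇒   f'(x) = cosh(x)
  g(x) = ln(x + 1)   ⇒   g'(x) = 1/(x + 1)
  lim(x→0) f'(x)/g'(x) = lim(x→0) (cosh(x))/(1/(x + 1))
  = 1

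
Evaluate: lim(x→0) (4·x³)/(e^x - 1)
This is a 0/0 indeterminate form.

Apply L'Hôpital's rule: differentiate numerator and denominator separately.
  f(x) = 4·x^3   ⇒   f'(x) = 12·x^2
  g(x) = e^(x) - 1   ⇒   g'(x) = e^(x)
  lim(x→0) f'(x)/g'(x) = lim(x→0) (12·x^2)/(e^(x))
  = 0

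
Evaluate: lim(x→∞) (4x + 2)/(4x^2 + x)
This is an ∞/∞ indeterminate form.

Apply L'Hôpital's rule: differentiate numerator and denominator separately.
  f(x) = 4·x + 2   ⇒   f'(x) = 4
  g(x) = 4·x^2 + x   ⇒   g'(x) = 8·x + 1
  lim(x→∞) f'(x)/g'(x) = lim(x→∞) (4)/(8·x + 1)
  = 0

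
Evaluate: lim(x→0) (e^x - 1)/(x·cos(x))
This is a 0/0 indeterminate form.

Apply L'Hôpital's rule: differentiate numerator and denominator separately.
  f(x) = e^(x) - 1   ⇒   f'(x) = e^(x)
  g(x) = x·cos(x)   ⇒   g'(x) = -x·sin(x) + cos(x)
  lim(x→0) f'(x)/g'(x) = lim(x→0) (e^(x))/(-x·sin(x) + cos(x))
  = 1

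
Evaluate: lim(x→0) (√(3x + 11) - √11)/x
This is a standard limit.

Factor or rationalize the expression:
  lim(x→0) (√(3x + 11) - √11)/x = 3·sqrt(11)/22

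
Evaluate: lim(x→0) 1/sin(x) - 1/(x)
This is an ∞-∞ indeterminate form.

Combine fractions or rationalize to convert ∞-∞ to 0/0 form:
  lim(x→0) 1/sin(x) - 1/(x) = 0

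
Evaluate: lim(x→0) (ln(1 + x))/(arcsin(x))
This is a 0/0 indeterminate form.

Apply L'Hôpital's rule: differentiate numerator and denominator separately.
  f(x) = ln(x + 1)   ⇒   f'(x) = 1/(x + 1)
  g(x) = asin(x)   ⇒   g'(x) = 1/sqrt(1 - x^2)
  lim(x→0) f'(x)/g'(x) = lim(x→0) (1/(x + 1))/(1/sqrt(1 - x^2))
  = 1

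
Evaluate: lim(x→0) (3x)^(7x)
This is an exponential indeterminate form.

For exponential indeterminate forms, take the natural log:
  Let L = lim(x→0) (3x)^(7x)
  Then ln(L) = lim(x→0) [exponent × ln(base)]
  Evaluate using L'Hôpital or standard limits, then exponentiate.
  L = 1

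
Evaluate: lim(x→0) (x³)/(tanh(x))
This is a 0/0 indeterminate form.

Apply L'Hôpital's rule: differentiate numerator and denominator separately.
  f(x) = x^3   ⇒   f'(x) = 3·x^2
  g(x) = tanh(x)   ⇒   g'(x) = 1 - tanh(x)^2
  lim(x→0) f'(x)/g'(x) = lim(x→0) (3·x^2)/(1 - tanh(x)^2)
  = 0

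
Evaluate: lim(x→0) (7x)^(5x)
This is an exponential indeterminate form.

For exponential indeterminate forms, take the natural log:
  Let L = lim(x→0) (7x)^(5x)
  Then ln(L) = lim(x→0) [exponent × ln(base)]
  Evaluate using L'Hôpital or standard limits, then exponentiate.
  L = 1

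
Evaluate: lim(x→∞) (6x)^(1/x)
This is an exponential indeterminate form.

For exponential indeterminate forms, take the natural log:
  Let L = lim(x→∞) (6x)^(1/x)
  Then ln(L) = lim(x→∞) [exponent × ln(base)]
  Evaluate using L'Hôpital or standard limits, then exponentiate.
  L = 1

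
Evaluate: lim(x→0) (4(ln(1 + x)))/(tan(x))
This is a 0/0 indeterminate form.

Apply L'Hôpital's rule: differentiate numerator and denominator separately.
  f(x) = 4·ln(x + 1)   ⇒   f'(x) = 4/(x + 1)
  g(x) = tan(x)   ⇒   g'(x) = tan(x)^2 + 1
  lim(x→0) f'(x)/g'(x) = lim(x→0) (4/(x + 1))/(tan(x)^2 + 1)
  = 4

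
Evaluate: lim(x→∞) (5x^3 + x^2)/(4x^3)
This is an ∞/∞ indeterminate form.

Apply L'Hôpital's rule: differentiate numerator and denominator separately.
  f(x) = 5·x^3 + x^2   ⇒   f'(x) = 15·x^2 + 2·x
  g(x) = 4·x^3   ⇒   g'(x) = 12·x^2
  lim(x→∞) f'(x)/g'(x) = lim(x→∞) (15·x^2 + 2·x)/(12·x^2)
  = 5/4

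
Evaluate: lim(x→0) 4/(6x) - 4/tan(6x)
This is an ∞-∞ indeterminate form.

Combine fractions or rationalize to convert ∞-∞ to 0/0 form:
  lim(x→0) 4/(6x) - 4/tan(6x) = 0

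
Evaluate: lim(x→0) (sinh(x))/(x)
This is a 0/0 indeterminate form.

Apply L'Hôpital's rule: differentiate numerator and denominator separately.
  f(x) = sinh(x)   ⇒   f'(x) = cosh(x)
  g(x) = x   ⇒   g'(x) = 1
  lim(x→0) f'(x)/g'(x) = lim(x→0) (cosh(x))/(1)
  = 1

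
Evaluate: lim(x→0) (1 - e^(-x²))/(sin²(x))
This is a 0/0 indeterminate form.

Apply L'Hôpital's rule: differentiate numerator and denominator separately.
  f(x) = 1 - e^(-x^2)   ⇒   f'(x) = 2·x·e^(-x^2)
  g(x) = sin(x)^2   ⇒   g'(x) = 2·sin(x)·cos(x)
  lim(x→0) f'(x)/g'(x) = lim(x→0) (2·x·e^(-x^2))/(2·sin(x)·cos(x))
  = 1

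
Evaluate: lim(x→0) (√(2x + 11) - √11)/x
This is a standard limit.

Factor or rationalize the expression:
  lim(x→0) (√(2x + 11) - √11)/x = sqrt(11)/11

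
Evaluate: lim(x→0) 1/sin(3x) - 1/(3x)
This is an ∞-∞ indeterminate form.

Combine fractions or rationalize to convert ∞-∞ to 0/0 form:
  lim(x→0) 1/sin(3x) - 1/(3x) = 0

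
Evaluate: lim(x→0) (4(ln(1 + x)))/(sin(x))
This is a 0/0 indeterminate form.

Apply L'Hôpital's rule: differentiate numerator and denominator separately.
  f(x) = 4·ln(x + 1)   ⇒   f'(x) = 4/(x + 1)
  g(x) = sin(x)   ⇒   g'(x) = cos(x)
  lim(x→0) f'(x)/g'(x) = lim(x→0) (4/(x + 1))/(cos(x))
  = 4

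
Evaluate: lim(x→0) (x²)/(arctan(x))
This is a 0/0 indeterminate form.

Apply L'Hôpital's rule: differentiate numerator and denominator separately.
  f(x) = x^2   ⇒   f'(x) = 2·x
  g(x) = atan(x)   ⇒   g'(x) = 1/(x^2 + 1)
  lim(x→0) f'(x)/g'(x) = lim(x→0) (2·x)/(1/(x^2 + 1))
  = 0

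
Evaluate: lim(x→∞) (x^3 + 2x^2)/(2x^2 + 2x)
This is an ∞/∞ indeterminate form.

Apply L'Hôpital's rule: differentiate numerator and denominator separately.
  f(x) = x^3 + 2·x^2   ⇒   f'(x) = 3·x^2 + 4·x
  g(x) = 2·x^2 + 2·x   ⇒   g'(x) = 4·x + 2
  lim(x→∞) f'(x)/g'(x) = lim(x→∞) (3·x^2 + 4·x)/(4·x + 2)
  = ∞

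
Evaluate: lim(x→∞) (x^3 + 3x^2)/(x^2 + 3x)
This is an ∞/∞ indeterminate form.

Apply L'Hôpital's rule: differentiate numerator and denominator separately.
  f(x) = x^3 + 3·x^2   ⇒   f'(x) = 3·x^2 + 6·x
  g(x) = x^2 + 3·x   ⇒   g'(x) = 2·x + 3
  lim(x→∞) f'(x)/g'(x) = lim(x→∞) (3·x^2 + 6·x)/(2·x + 3)
  = ∞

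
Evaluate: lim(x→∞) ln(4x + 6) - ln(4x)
This is an ∞-∞ indeterminate form.

Combine fractions or rationalize to convert ∞-∞ to 0/0 form:
  lim(x→∞) ln(4x + 6) - ln(4x) = 0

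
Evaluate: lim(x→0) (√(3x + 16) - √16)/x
This is a standard limit.

Factor or rationalize the expression:
  lim(x→0) (√(3x + 16) - √16)/x = 3/8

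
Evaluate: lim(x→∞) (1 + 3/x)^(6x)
This is an exponential indeterminate form.

For exponential indeterminate forms, take the natural log:
  Let L = lim(x→∞) (1 + 3/x)^(6x)
  Then ln(L) = lim(x→∞) [exponent × ln(base)]
  Evaluate using L'Hôpital or standard limits, then exponentiate.
  L = e^(18)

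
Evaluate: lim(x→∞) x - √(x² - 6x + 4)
This is an ∞-∞ indeterminate form.

Combine fractions or rationalize to convert ∞-∞ to 0/0 form:
  lim(x→∞) x - √(x² - 6x + 4) = 3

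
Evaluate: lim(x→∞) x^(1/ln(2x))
This is an exponential indeterminate form.

For exponential indeterminate forms, take the natural log:
  Let L = lim(x→∞) x^(1/ln(2x))
  Then ln(L) = lim(x→∞) [exponent × ln(base)]
  Evaluate using L'Hôpital or standard limits, then exponentiate.
  L = e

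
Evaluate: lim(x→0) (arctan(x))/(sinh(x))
This is a 0/0 indeterminate form.

Apply L'Hôpital's rule: differentiate numerator and denominator separately.
  f(x) = atan(x)   ⇒   f'(x) = 1/(x^2 + 1)
  g(x) = sinh(x)   ⇒   g'(x) = cosh(x)
  lim(x→0) f'(x)/g'(x) = lim(x→0) (1/(x^2 + 1))/(cosh(x))
  = 1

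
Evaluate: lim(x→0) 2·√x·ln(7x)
This is a 0·∞ indeterminate form.

Rewrite 0·∞ as a quotient (0/0 or ∞/∞ form), then apply L'Hôpital's rule:
  lim(x→0) 2·√x·ln(7x) = 0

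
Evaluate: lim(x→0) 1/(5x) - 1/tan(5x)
This is an ∞-∞ indeterminate form.

Combine fractions or rationalize to convert ∞-∞ to 0/0 form:
  lim(x→0) 1/(5x) - 1/tan(5x) = 0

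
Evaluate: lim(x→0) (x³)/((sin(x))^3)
This is a 0/0 indeterminate form.

Apply L'Hôpital's rule: differentiate numerator and denominator separately.
  f(x) = x^3   ⇒   f'(x) = 3·x^2
  g(x) = sin(x)^3   ⇒   g'(x) = 3·sin(x)^2·cos(x)
  lim(x→0) f'(x)/g'(x) = lim(x→0) (3·x^2)/(3·sin(x)^2·cos(x))
  = 1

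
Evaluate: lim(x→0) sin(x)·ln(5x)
This is a 0·∞ indeterminate form.

Rewrite 0·∞ as a quotient (0/0 or ∞/∞ form), then apply L'Hôpital's rule:
  lim(x→0) sin(x)·ln(5x) = 0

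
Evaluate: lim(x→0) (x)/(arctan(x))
This is a 0/0 indeterminate form.

Apply L'Hôpital's rule: differentiate numerator and denominator separately.
  f(x) = x   ⇒   f'(x) = 1
  g(x) = atan(x)   ⇒   g'(x) = 1/(x^2 + 1)
  lim(x→0) f'(x)/g'(x) = lim(x→0) (1)/(1/(x^2 + 1))
  = 1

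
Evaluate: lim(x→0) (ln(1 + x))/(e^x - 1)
This is a 0/0 indeterminate form.

Apply L'Hôpital's rule: differentiate numerator and denominator separately.
  f(x) = ln(x + 1)   ⇒   f'(x) = 1/(x + 1)
  g(x) = e^(x) - 1   ⇒   g'(x) = e^(x)
  lim(x→0) f'(x)/g'(x) = lim(x→0) (1/(x + 1))/(e^(x))
  = 1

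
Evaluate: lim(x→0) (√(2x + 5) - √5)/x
This is a standard limit.

Factor or rationalize the expression:
  lim(x→0) (√(2x + 5) - √5)/x = sqrt(5)/5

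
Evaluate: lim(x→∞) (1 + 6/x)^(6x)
This is an exponential indeterminate form.

For exponential indeterminate forms, take the natural log:
  Let L = lim(x→∞) (1 + 6/x)^(6x)
  Then ln(L) = lim(x→∞) [exponent × ln(base)]
  Evaluate using L'Hôpital or standard limits, then exponentiate.
  L = e^(36)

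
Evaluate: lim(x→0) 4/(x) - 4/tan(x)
This is an ∞-∞ indeterminate form.

Combine fractions or rationalize to convert ∞-∞ to 0/0 form:
  lim(x→0) 4/(x) - 4/tan(x) = 0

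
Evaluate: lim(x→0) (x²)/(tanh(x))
This is a 0/0 indeterminate form.

Apply L'Hôpital's rule: differentiate numerator and denominator separately.
  f(x) = x^2   ⇒   f'(x) = 2·x
  g(x) = tanh(x)   ⇒   g'(x) = 1 - tanh(x)^2
  lim(x→0) f'(x)/g'(x) = lim(x→0) (2·x)/(1 - tanh(x)^2)
  = 0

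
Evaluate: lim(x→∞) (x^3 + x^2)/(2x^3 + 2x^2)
This is an ∞/∞ indeterminate form.

Apply L'Hôpital's rule: differentiate numerator and denominator separately.
  f(x) = x^3 + x^2   ⇒   f'(x) = 3·x^2 + 2·x
  g(x) = 2·x^3 + 2·x^2   ⇒   g'(x) = 6·x^2 + 4·x
  lim(x→∞) f'(x)/g'(x) = lim(x→∞) (3·x^2 + 2·x)/(6·x^2 + 4·x)
  = 1/2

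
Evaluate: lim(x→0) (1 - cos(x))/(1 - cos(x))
This is a 0/0 indeterminate form.

Apply L'Hôpital's rule: differentiate numerator and denominator separately.
  f(x) = 1 - cos(x)   ⇒   f'(x) = sin(x)
  g(x) = 1 - cos(x)   ⇒   g'(x) = sin(x)
  lim(x→0) f'(x)/g'(x) = lim(x→0) (sin(x))/(sin(x))
  = 1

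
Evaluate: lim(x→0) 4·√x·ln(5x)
This is a 0·∞ indeterminate form.

Rewrite 0·∞ as a quotient (0/0 or ∞/∞ form), then apply L'Hôpital's rule:
  lim(x→0) 4·√x·ln(5x) = 0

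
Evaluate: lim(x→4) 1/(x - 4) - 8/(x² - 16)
This is an ∞-∞ indeterminate form.

Combine fractions or rationalize to convert ∞-∞ to 0/0 form:
  lim(x→4) 1/(x - 4) - 8/(x² - 16) = 1/8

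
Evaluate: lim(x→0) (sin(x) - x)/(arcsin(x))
This is a 0/0 indeterminate form.

Apply L'Hôpital's rule: differentiate numerator and denominator separately.
  f(x) = -x + sin(x)   ⇒   f'(x) = cos(x) - 1
  g(x) = asin(x)   ⇒   g'(x) = 1/sqrt(1 - x^2)
  lim(x→0) f'(x)/g'(x) = lim(x→0) (cos(x) - 1)/(1/sqrt(1 - x^2))
  = 0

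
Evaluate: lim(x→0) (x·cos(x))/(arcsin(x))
This is a 0/0 indeterminate form.

Apply L'Hôpital's rule: differentiate numerator and denominator separately.
  f(x) = x·cos(x)   ⇒   f'(x) = -x·sin(x) + cos(x)
  g(x) = asin(x)   ⇒   g'(x) = 1/sqrt(1 - x^2)
  lim(x→0) f'(x)/g'(x) = lim(x→0) (-x·sin(x) + cos(x))/(1/sqrt(1 - x^2))
  = 1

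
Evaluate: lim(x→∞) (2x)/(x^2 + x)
This is an ∞/∞ indeterminate form.

Apply L'Hôpital's rule: differentiate numerator and denominator separately.
  f(x) = 2·x   ⇒   f'(x) = 2
  g(x) = x^2 + x   ⇒   g'(x) = 2·x + 1
  lim(x→∞) f'(x)/g'(x) = lim(x→∞) (2)/(2·x + 1)
  = 0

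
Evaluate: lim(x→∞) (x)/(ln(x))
This is an ∞/∞ indeterminate form.

Apply L'Hôpital's rule: differentiate numerator and denominator separately.
  f(x) = x   ⇒   f'(x) = 1
  g(x) = ln(x)   ⇒   g'(x) = 1/x
  lim(x→∞) f'(x)/g'(x) = lim(x→∞) (1)/(1/x)
  = ∞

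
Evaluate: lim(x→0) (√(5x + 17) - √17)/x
This is a standard limit.

Factor or rationalize the expression:
  lim(x→0) (√(5x + 17) - √17)/x = 5·sqrt(17)/34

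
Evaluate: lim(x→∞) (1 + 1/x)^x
This is an exponential indeterminate form.

For exponential indeterminate forms, take the natural log:
  Let L = lim(x→∞) (1 + 1/x)^x
  Then ln(L) = lim(x→∞) [exponent × ln(base)]
  Evaluate using L'Hôpital or standard limits, then exponentiate.
  L = e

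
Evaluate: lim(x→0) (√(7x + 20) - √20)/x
This is a standard limit.

Factor or rationalize the expression:
  lim(x→0) (√(7x + 20) - √20)/x = 7·sqrt(5)/20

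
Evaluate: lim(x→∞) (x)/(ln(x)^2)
This is an ∞/∞ indeterminate form.

Apply L'Hôpital's rule: differentiate numerator and denominator separately.
  f(x) = x   ⇒   f'(x) = 1
  g(x) = ln(x)^2   ⇒   g'(x) = 2·ln(x)/x
  lim(x→∞) f'(x)/g'(x) = lim(x→∞) (1)/(2·ln(x)/x)
  = ∞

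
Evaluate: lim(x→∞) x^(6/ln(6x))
This is an exponential indeterminate form.

For exponential indeterminate forms, take the natural log:
  Let L = lim(x→∞) x^(6/ln(6x))
  Then ln(L) = lim(x→∞) [exponent × ln(base)]
  Evaluate using L'Hôpital or standard limits, then exponentiate.
  L = e^(6)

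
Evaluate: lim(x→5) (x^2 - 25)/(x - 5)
This is a standard limit.

Factor or rationalize the expression:
  lim(x→5) (x^2 - 25)/(x - 5) = 10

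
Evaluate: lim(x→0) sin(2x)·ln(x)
This is a 0·∞ indeterminate form.

Rewrite 0·∞ as a quotient (0/0 or ∞/∞ form), then apply L'Hôpital's rule:
  lim(x→0) sin(2x)·ln(x) = 0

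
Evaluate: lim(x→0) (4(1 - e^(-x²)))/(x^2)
This is a 0/0 indeterminate form.

Apply L'Hôpital's rule: differentiate numerator and denominator separately.
  f(x) = 4 - 4·e^(-x^2)   ⇒   f'(x) = 8·x·e^(-x^2)
  g(x) = x^2   ⇒   g'(x) = 2·x
  lim(x→0) f'(x)/g'(x) = lim(x→0) (8·x·e^(-x^2))/(2·x)
  = 4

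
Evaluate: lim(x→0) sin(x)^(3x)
This is an exponential indeterminate form.

For exponential indeterminate forms, take the natural log:
  Let L = lim(x→0) sin(x)^(3x)
  Then ln(L) = lim(x→0) [exponent × ln(base)]
  Evaluate using L'Hôpital or standard limits, then exponentiate.
  L = 1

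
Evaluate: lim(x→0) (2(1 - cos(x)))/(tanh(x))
This is a 0/0 indeterminate form.

Apply L'Hôpital's rule: differentiate numerator and denominator separately.
  f(x) = 2 - 2·cos(x)   ⇒   f'(x) = 2·sin(x)
  g(x) = tanh(x)   ⇒   g'(x) = 1 - tanh(x)^2
  lim(x→0) f'(x)/g'(x) = lim(x→0) (2·sin(x))/(1 - tanh(x)^2)
  = 0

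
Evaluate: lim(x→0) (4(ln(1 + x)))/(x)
This is a 0/0 indeterminate form.

Apply L'Hôpital's rule: differentiate numerator and denominator separately.
  f(x) = 4·ln(x + 1)   ⇒   f'(x) = 4/(x + 1)
  g(x) = x   ⇒   g'(x) = 1
  lim(x→0) f'(x)/g'(x) = lim(x→0) (4/(x + 1))/(1)
  = 4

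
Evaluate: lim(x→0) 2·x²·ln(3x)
This is a 0·∞ indeterminate form.

Rewrite 0·∞ as a quotient (0/0 or ∞/∞ form), then apply L'Hôpital's rule:
  lim(x→0) 2·x²·ln(3x) = 0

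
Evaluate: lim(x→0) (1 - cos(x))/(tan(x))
This is a 0/0 indeterminate form.

Apply L'Hôpital's rule: differentiate numerator and denominator separately.
  f(x) = 1 - cos(x)   ⇒   f'(x) = sin(x)
  g(x) = tan(x)   ⇒   g'(x) = tan(x)^2 + 1
  lim(x→0) f'(x)/g'(x) = lim(x→0) (sin(x))/(tan(x)^2 + 1)
  = 0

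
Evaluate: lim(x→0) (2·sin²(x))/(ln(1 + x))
This is a 0/0 indeterminate form.

Apply L'Hôpital's rule: differentiate numerator and denominator separately.
  f(x) = 2·sin(x)^2   ⇒   f'(x) = 4·sin(x)·cos(x)
  g(x) = ln(x + 1)   ⇒   g'(x) = 1/(x + 1)
  lim(x→0) f'(x)/g'(x) = lim(x→0) (4·sin(x)·cos(x))/(1/(x + 1))
  = 0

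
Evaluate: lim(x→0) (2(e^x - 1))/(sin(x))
This is a 0/0 indeterminate form.

Apply L'Hôpital's rule: differentiate numerator and denominator separately.
  f(x) = 2·e^(x) - 2   ⇒   f'(x) = 2·e^(x)
  g(x) = sin(x)   ⇒   g'(x) = cos(x)
  lim(x→0) f'(x)/g'(x) = lim(x→0) (2·e^(x))/(cos(x))
  = 2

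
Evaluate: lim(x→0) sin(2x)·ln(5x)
This is a 0·∞ indeterminate form.

Rewrite 0·∞ as a quotient (0/0 or ∞/∞ form), then apply L'Hôpital's rule:
  lim(x→0) sin(2x)·ln(5x) = 0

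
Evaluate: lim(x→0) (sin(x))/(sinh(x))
This is a 0/0 indeterminate form.

Apply L'Hôpital's rule: differentiate numerator and denominator separately.
  f(x) = sin(x)   ⇒   f'(x) = cos(x)
  g(x) = sinh(x)   ⇒   g'(x) = cosh(x)
  lim(x→0) f'(x)/g'(x) = lim(x→0) (cos(x))/(cosh(x))
  = 1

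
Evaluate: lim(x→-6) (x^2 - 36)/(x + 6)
This is a standard limit.

Factor or rationalize the expression:
  lim(x→-6) (x^2 - 36)/(x + 6) = -12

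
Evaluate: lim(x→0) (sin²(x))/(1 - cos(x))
This is a 0/0 indeterminate form.

Apply L'Hôpital's rule: differentiate numerator and denominator separately.
  f(x) = sin(x)^2   ⇒   f'(x) = 2·sin(x)·cos(x)
  g(x) = 1 - cos(x)   ⇒   g'(x) = sin(x)
  lim(x→0) f'(x)/g'(x) = lim(x→0) (2·sin(x)·cos(x))/(sin(x))
  = 2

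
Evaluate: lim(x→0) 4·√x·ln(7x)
This is a 0·∞ indeterminate form.

Rewrite 0·∞ as a quotient (0/0 or ∞/∞ form), then apply L'Hôpital's rule:
  lim(x→0) 4·√x·ln(7x) = 0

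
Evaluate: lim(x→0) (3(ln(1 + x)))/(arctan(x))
This is a 0/0 indeterminate form.

Apply L'Hôpital's rule: differentiate numerator and denominator separately.
  f(x) = 3·ln(x + 1)   ⇒   f'(x) = 3/(x + 1)
  g(x) = atan(x)   ⇒   g'(x) = 1/(x^2 + 1)
  lim(x→0) f'(x)/g'(x) = lim(x→0) (3/(x + 1))/(1/(x^2 + 1))
  = 3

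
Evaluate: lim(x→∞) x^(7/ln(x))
This is an exponential indeterminate form.

For exponential indeterminate forms, take the natural log:
  Let L = lim(x→∞) x^(7/ln(x))
  Then ln(L) = lim(x→∞) [exponent × ln(base)]
  Evaluate using L'Hôpital or standard limits, then exponentiate.
  L = e^(7)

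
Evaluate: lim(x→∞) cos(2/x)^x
This is an exponential indeterminate form.

For exponential indeterminate forms, take the natural log:
  Let L = lim(x→∞) cos(2/x)^x
  Then ln(L) = lim(x→∞) [exponent × ln(base)]
  Evaluate using L'Hôpital or standard limits, then exponentiate.
  L = 1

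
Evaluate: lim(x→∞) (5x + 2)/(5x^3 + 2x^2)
This is an ∞/∞ indeterminate form.

Apply L'Hôpital's rule: differentiate numerator and denominator separately.
  f(x) = 5·x + 2   ⇒   f'(x) = 5
  g(x) = 5·x^3 + 2·x^2   ⇒   g'(x) = 15·x^2 + 4·x
  lim(x→∞) f'(x)/g'(x) = lim(x→∞) (5)/(15·x^2 + 4·x)
  = 0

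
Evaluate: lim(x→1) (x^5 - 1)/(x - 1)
This is a standard limit.

Factor or rationalize the expression:
  lim(x→1) (x^5 - 1)/(x - 1) = 5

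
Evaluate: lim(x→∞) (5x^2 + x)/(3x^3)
This is an ∞/∞ indeterminate form.

Apply L'Hôpital's rule: differentiate numerator and denominator separately.
  f(x) = 5·x^2 + x   ⇒   f'(x) = 10·x + 1
  g(x) = 3·x^3   ⇒   g'(x) = 9·x^2
  lim(x→∞) f'(x)/g'(x) = lim(x→∞) (10·x + 1)/(9·x^2)
  = 0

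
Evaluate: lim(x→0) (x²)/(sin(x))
This is a 0/0 indeterminate form.

Apply L'Hôpital's rule: differentiate numerator and denominator separately.
  f(x) = x^2   ⇒   f'(x) = 2·x
  g(x) = sin(x)   ⇒   g'(x) = cos(x)
  lim(x→0) f'(x)/g'(x) = lim(x→0) (2·x)/(cos(x))
  = 0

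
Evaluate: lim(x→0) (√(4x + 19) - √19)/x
This is a standard limit.

Factor or rationalize the expression:
  lim(x→0) (√(4x + 19) - √19)/x = 2·sqrt(19)/19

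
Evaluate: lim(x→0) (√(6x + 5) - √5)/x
This is a standard limit.

Factor or rationalize the expression:
  lim(x→0) (√(6x + 5) - √5)/x = 3·sqrt(5)/5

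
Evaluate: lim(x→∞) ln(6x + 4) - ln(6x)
This is an ∞-∞ indeterminate form.

Combine fractions or rationalize to convert ∞-∞ to 0/0 form:
  lim(x→∞) ln(6x + 4) - ln(6x) = 0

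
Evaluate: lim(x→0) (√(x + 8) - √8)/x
This is a standard limit.

Factor or rationalize the expression:
  lim(x→0) (√(x + 8) - √8)/x = sqrt(2)/8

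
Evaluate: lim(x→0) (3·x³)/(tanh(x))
This is a 0/0 indeterminate form.

Apply L'Hôpital's rule: differentiate numerator and denominator separately.
  f(x) = 3·x^3   ⇒   f'(x) = 9·x^2
  g(x) = tanh(x)   ⇒   g'(x) = 1 - tanh(x)^2
  lim(x→0) f'(x)/g'(x) = lim(x→0) (9·x^2)/(1 - tanh(x)^2)
  = 0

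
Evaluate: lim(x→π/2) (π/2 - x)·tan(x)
This is a 0·∞ indeterminate form.

Rewrite 0·∞ as a quotient (0/0 or ∞/∞ form), then apply L'Hôpital's rule:
  lim(x→π/2) (π/2 - x)·tan(x) = 1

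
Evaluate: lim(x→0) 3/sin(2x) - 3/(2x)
This is an ∞-∞ indeterminate form.

Combine fractions or rationalize to convert ∞-∞ to 0/0 form:
  lim(x→0) 3/sin(2x) - 3/(2x) = 0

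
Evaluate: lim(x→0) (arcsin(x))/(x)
This is a 0/0 indeterminate form.

Apply L'Hôpital's rule: differentiate numerator and denominator separately.
  f(x) = asin(x)   ⇒   f'(x) = 1/sqrt(1 - x^2)
  g(x) = x   ⇒   g'(x) = 1
  lim(x→0) f'(x)/g'(x) = lim(x→0) (1/sqrt(1 - x^2))/(1)
  = 1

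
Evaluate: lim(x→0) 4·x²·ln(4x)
This is a 0·∞ indeterminate form.

Rewrite 0·∞ as a quotient (0/0 or ∞/∞ form), then apply L'Hôpital's rule:
  lim(x→0) 4·x²·ln(4x) = 0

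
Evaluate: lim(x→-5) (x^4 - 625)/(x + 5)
This is a standard limit.

Factor or rationalize the expression:
  lim(x→-5) (x^4 - 625)/(x + 5) = -500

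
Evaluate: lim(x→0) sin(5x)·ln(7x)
This is a 0·∞ indeterminate form.

Rewrite 0·∞ as a quotient (0/0 or ∞/∞ form), then apply L'Hôpital's rule:
  lim(x→0) sin(5x)·ln(7x) = 0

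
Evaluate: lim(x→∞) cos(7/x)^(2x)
This is an exponential indeterminate form.

For exponential indeterminate forms, take the natural log:
  Let L = lim(x→∞) cos(7/x)^(2x)
  Then ln(L) = lim(x→∞) [exponent × ln(base)]
  Evaluate using L'Hôpital or standard limits, then exponentiate.
  L = 1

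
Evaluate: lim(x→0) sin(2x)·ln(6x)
This is a 0·∞ indeterminate form.

Rewrite 0·∞ as a quotient (0/0 or ∞/∞ form), then apply L'Hôpital's rule:
  lim(x→0) sin(2x)·ln(6x) = 0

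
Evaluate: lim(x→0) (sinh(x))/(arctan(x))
This is a 0/0 indeterminate form.

Apply L'Hôpital's rule: differentiate numerator and denominator separately.
  f(x) = sinh(x)   ⇒   f'(x) = cosh(x)
  g(x) = atan(x)   ⇒   g'(x) = 1/(x^2 + 1)
  lim(x→0) f'(x)/g'(x) = lim(x→0) (cosh(x))/(1/(x^2 + 1))
  = 1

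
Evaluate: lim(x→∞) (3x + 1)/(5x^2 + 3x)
This is an ∞/∞ indeterminate form.

Apply L'Hôpital's rule: differentiate numerator and denominator separately.
  f(x) = 3·x + 1   ⇒   f'(x) = 3
  g(x) = 5·x^2 + 3·x   ⇒   g'(x) = 10·x + 3
  lim(x→∞) f'(x)/g'(x) = lim(x→∞) (3)/(10·x + 3)
  = 0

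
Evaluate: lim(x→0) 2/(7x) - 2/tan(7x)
This is an ∞-∞ indeterminate form.

Combine fractions or rationalize to convert ∞-∞ to 0/0 form:
  lim(x→0) 2/(7x) - 2/tan(7x) = 0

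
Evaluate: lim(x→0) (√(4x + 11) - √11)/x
This is a standard limit.

Factor or rationalize the expression:
  lim(x→0) (√(4x + 11) - √11)/x = 2·sqrt(11)/11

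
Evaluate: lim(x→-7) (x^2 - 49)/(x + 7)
This is a standard limit.

Factor or rationalize the expression:
  lim(x→-7) (x^2 - 49)/(x + 7) = -14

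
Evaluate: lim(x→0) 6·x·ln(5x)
This is a 0·∞ indeterminate form.

Rewrite 0·∞ as a quotient (0/0 or ∞/∞ form), then apply L'Hôpital's rule:
  lim(x→0) 6·x·ln(5x) = 0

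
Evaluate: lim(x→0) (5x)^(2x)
This is an exponential indeterminate form.

For exponential indeterminate forms, take the natural log:
  Let L = lim(x→0) (5x)^(2x)
  Then ln(L) = lim(x→0) [exponent × ln(base)]
  Evaluate using L'Hôpital or standard limits, then exponentiate.
  L = 1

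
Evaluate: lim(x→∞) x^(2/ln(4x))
This is an exponential indeterminate form.

For exponential indeterminate forms, take the natural log:
  Let L = lim(x→∞) x^(2/ln(4x))
  Then ln(L) = lim(x→∞) [exponent × ln(base)]
  Evaluate using L'Hôpital or standard limits, then exponentiate.
  L = e²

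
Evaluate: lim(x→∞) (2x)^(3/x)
This is an exponential indeterminate form.

For exponential indeterminate forms, take the natural log:
  Let L = lim(x→∞) (2x)^(3/x)
  Then ln(L) = lim(x→∞) [exponent × ln(base)]
  Evaluate using L'Hôpital or standard limits, then exponentiate.
  L = 1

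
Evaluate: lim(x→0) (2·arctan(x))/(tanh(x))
This is a 0/0 indeterminate form.

Apply L'Hôpital's rule: differentiate numerator and denominator separately.
  f(x) = 2·atan(x)   ⇒   f'(x) = 2/(x^2 + 1)
  g(x) = tanh(x)   ⇒   g'(x) = 1 - tanh(x)^2
  lim(x→0) f'(x)/g'(x) = lim(x→0) (2/(x^2 + 1))/(1 - tanh(x)^2)
  = 2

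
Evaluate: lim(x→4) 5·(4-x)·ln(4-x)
This is a 0·∞ indeterminate form.

Rewrite 0·∞ as a quotient (0/0 or ∞/∞ form), then apply L'Hôpital's rule:
  lim(x→4) 5·(4-x)·ln(4-x) = 0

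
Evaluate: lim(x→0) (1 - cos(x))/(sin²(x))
This is a 0/0 indeterminate form.

Apply L'Hôpital's rule: differentiate numerator and denominator separately.
  f(x) = 1 - cos(x)   ⇒   f'(x) = sin(x)
  g(x) = sin(x)^2   ⇒   g'(x) = 2·sin(x)·cos(x)
  lim(x→0) f'(x)/g'(x) = lim(x→0) (sin(x))/(2·sin(x)·cos(x))
  = 1/2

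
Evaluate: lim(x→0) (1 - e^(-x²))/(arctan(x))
This is a 0/0 indeterminate form.

Apply L'Hôpital's rule: differentiate numerator and denominator separately.
  f(x) = 1 - e^(-x^2)   ⇒   f'(x) = 2·x·e^(-x^2)
  g(x) = atan(x)   ⇒   g'(x) = 1/(x^2 + 1)
  lim(x→0) f'(x)/g'(x) = lim(x→0) (2·x·e^(-x^2))/(1/(x^2 + 1))
  = 0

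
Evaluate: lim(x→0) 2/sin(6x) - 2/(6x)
This is an ∞-∞ indeterminate form.

Combine fractions or rationalize to convert ∞-∞ to 0/0 form:
  lim(x→0) 2/sin(6x) - 2/(6x) = 0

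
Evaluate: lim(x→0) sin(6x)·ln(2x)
This is a 0·∞ indeterminate form.

Rewrite 0·∞ as a quotient (0/0 or ∞/∞ form), then apply L'Hôpital's rule:
  lim(x→0) sin(6x)·ln(2x) = 0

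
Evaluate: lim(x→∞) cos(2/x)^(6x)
This is an exponential indeterminate form.

For exponential indeterminate forms, take the natural log:
  Let L = lim(x→∞) cos(2/x)^(6x)
  Then ln(L) = lim(x→∞) [exponent × ln(base)]
  Evaluate using L'Hôpital or standard limits, then exponentiate.
  L = 1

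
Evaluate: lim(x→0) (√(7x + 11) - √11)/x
This is a standard limit.

Factor or rationalize the expression:
  lim(x→0) (√(7x + 11) - √11)/x = 7·sqrt(11)/22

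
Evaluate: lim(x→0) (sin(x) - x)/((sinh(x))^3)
This is a 0/0 indeterminate form.

Apply L'Hôpital's rule: differentiate numerator and denominator separately.
  f(x) = -x + sin(x)   ⇒   f'(x) = cos(x) - 1
  g(x) = sinh(x)^3   ⇒   g'(x) = 3·sinh(x)^2·cosh(x)
  lim(x→0) f'(x)/g'(x) = lim(x→0) (cos(x) - 1)/(3·sinh(x)^2·cosh(x))
  = -1/6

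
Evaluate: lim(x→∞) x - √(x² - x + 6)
This is an ∞-∞ indeterminate form.

Combine fractions or rationalize to convert ∞-∞ to 0/0 form:
  lim(x→∞) x - √(x² - x + 6) = 1/2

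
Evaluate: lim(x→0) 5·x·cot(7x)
This is a 0·∞ indeterminate form.

Rewrite 0·∞ as a quotient (0/0 or ∞/∞ form), then apply L'Hôpital's rule:
  lim(x→0) 5·x·cot(7x) = 5/7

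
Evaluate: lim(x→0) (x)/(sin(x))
This is a 0/0 indeterminate form.

Apply L'Hôpital's rule: differentiate numerator and denominator separately.
  f(x) = x   ⇒   f'(x) = 1
  g(x) = sin(x)   ⇒   g'(x) = cos(x)
  lim(x→0) f'(x)/g'(x) = lim(x→0) (1)/(cos(x))
  = 1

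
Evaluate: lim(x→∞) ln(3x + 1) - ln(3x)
This is an ∞-∞ indeterminate form.

Combine fractions or rationalize to convert ∞-∞ to 0/0 form:
  lim(x→∞) ln(3x + 1) - ln(3x) = 0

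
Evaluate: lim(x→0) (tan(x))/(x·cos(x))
This is a 0/0 indeterminate form.

Apply L'Hôpital's rule: differentiate numerator and denominator separately.
  f(x) = tan(x)   ⇒   f'(x) = tan(x)^2 + 1
  g(x) = x·cos(x)   ⇒   g'(x) = -x·sin(x) + cos(x)
  lim(x→0) f'(x)/g'(x) = lim(x→0) (tan(x)^2 + 1)/(-x·sin(x) + cos(x))
  = 1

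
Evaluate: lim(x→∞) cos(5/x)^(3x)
This is an exponential indeterminate form.

For exponential indeterminate forms, take the natural log:
  Let L = lim(x→∞) cos(5/x)^(3x)
  Then ln(L) = lim(x→∞) [exponent × ln(base)]
  Evaluate using L'Hôpital or standard limits, then exponentiate.
  L = 1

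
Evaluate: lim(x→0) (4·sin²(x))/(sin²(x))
This is a 0/0 indeterminate form.

Apply L'Hôpital's rule: differentiate numerator and denominator separately.
  f(x) = 4·sin(x)^2   ⇒   f'(x) = 8·sin(x)·cos(x)
  g(x) = sin(x)^2   ⇒   g'(x) = 2·sin(x)·cos(x)
  lim(x→0) f'(x)/g'(x) = lim(x→0) (8·sin(x)·cos(x))/(2·sin(x)·cos(x))
  = 4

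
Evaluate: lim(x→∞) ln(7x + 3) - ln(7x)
This is an ∞-∞ indeterminate form.

Combine fractions or rationalize to convert ∞-∞ to 0/0 form:
  lim(x→∞) ln(7x + 3) - ln(7x) = 0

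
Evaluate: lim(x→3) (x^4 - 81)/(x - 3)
This is a standard limit.

Factor or rationalize the expression:
  lim(x→3) (x^4 - 81)/(x - 3) = 108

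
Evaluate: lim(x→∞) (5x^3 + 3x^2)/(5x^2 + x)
This is an ∞/∞ indeterminate form.

Apply L'Hôpital's rule: differentiate numerator and denominator separately.
  f(x) = 5·x^3 + 3·x^2   ⇒   f'(x) = 15·x^2 + 6·x
  g(x) = 5·x^2 + x   ⇒   g'(x) = 10·x + 1
  lim(x→∞) f'(x)/g'(x) = lim(x→∞) (15·x^2 + 6·x)/(10·x + 1)
  = ∞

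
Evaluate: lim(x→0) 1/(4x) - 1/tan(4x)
This is an ∞-∞ indeterminate form.

Combine fractions or rationalize to convert ∞-∞ to 0/0 form:
  lim(x→0) 1/(4x) - 1/tan(4x) = 0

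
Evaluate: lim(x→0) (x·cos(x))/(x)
This is a 0/0 indeterminate form.

Apply L'Hôpital's rule: differentiate numerator and denominator separately.
  f(x) = x·cos(x)   ⇒   f'(x) = -x·sin(x) + cos(x)
  g(x) = x   ⇒   g'(x) = 1
  lim(x→0) f'(x)/g'(x) = lim(x→0) (-x·sin(x) + cos(x))/(1)
  = 1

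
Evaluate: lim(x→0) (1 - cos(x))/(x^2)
This is a 0/0 indeterminate form.

Apply L'Hôpital's rule: differentiate numerator and denominator separately.
  f(x) = 1 - cos(x)   ⇒   f'(x) = sin(x)
  g(x) = x^2   ⇒   g'(x) = 2·x
  lim(x→0) f'(x)/g'(x) = lim(x→0) (sin(x))/(2·x)
  = 1/2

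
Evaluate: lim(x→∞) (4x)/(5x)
This is an ∞/∞ indeterminate form.

Apply L'Hôpital's rule: differentiate numerator and denominator separately.
  f(x) = 4·x   ⇒   f'(x) = 4
  g(x) = 5·x   ⇒   g'(x) = 5
  lim(x→∞) f'(x)/g'(x) = lim(x→∞) (4)/(5)
  = 4/5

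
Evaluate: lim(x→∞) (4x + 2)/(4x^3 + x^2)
This is an ∞/∞ indeterminate form.

Apply L'Hôpital's rule: differentiate numerator and denominator separately.
  f(x) = 4·x + 2   ⇒   f'(x) = 4
  g(x) = 4·x^3 + x^2   ⇒   g'(x) = 12·x^2 + 2·x
  lim(x→∞) f'(x)/g'(x) = lim(x→∞) (4)/(12·x^2 + 2·x)
  = 0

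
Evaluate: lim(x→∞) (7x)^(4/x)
This is an exponential indeterminate form.

For exponential indeterminate forms, take the natural log:
  Let L = lim(x→∞) (7x)^(4/x)
  Then ln(L) = lim(x→∞) [exponent × ln(base)]
  Evaluate using L'Hôpital or standard limits, then exponentiate.
  L = 1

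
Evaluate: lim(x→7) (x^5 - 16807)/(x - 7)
This is a standard limit.

Factor or rationalize the expression:
  lim(x→7) (x^5 - 16807)/(x - 7) = 12005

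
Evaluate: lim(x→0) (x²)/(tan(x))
This is a 0/0 indeterminate form.

Apply L'Hôpital's rule: differentiate numerator and denominator separately.
  f(x) = x^2   ⇒   f'(x) = 2·x
  g(x) = tan(x)   ⇒   g'(x) = tan(x)^2 + 1
  lim(x→0) f'(x)/g'(x) = lim(x→0) (2·x)/(tan(x)^2 + 1)
  = 0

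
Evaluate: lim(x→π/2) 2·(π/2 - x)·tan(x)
This is a 0·∞ indeterminate form.

Rewrite 0·∞ as a quotient (0/0 or ∞/∞ form), then apply L'Hôpital's rule:
  lim(x→π/2) 2·(π/2 - x)·tan(x) = 2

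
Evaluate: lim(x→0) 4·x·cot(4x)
This is a 0·∞ indeterminate form.

Rewrite 0·∞ as a quotient (0/0 or ∞/∞ form), then apply L'Hôpital's rule:
  lim(x→0) 4·x·cot(4x) = 1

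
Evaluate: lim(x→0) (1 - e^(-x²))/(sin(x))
This is a 0/0 indeterminate form.

Apply L'Hôpital's rule: differentiate numerator and denominator separately.
  f(x) = 1 - e^(-x^2)   ⇒   f'(x) = 2·x·e^(-x^2)
  g(x) = sin(x)   ⇒   g'(x) = cos(x)
  lim(x→0) f'(x)/g'(x) = lim(x→0) (2·x·e^(-x^2))/(cos(x))
  = 0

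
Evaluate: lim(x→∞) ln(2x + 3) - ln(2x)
This is an ∞-∞ indeterminate form.

Combine fractions or rationalize to convert ∞-∞ to 0/0 form:
  lim(x→∞) ln(2x + 3) - ln(2x) = 0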